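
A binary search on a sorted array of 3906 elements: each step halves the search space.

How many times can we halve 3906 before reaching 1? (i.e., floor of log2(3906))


3906 / 2 = 1953
1953 / 2 = 976
976 / 2 = 488
488 / 2 = 244
244 / 2 = 122
122 / 2 = 61
61 / 2 = 30
30 / 2 = 15
15 / 2 = 7
7 / 2 = 3
3 / 2 = 1
Reached 1 after 11 halvings

11


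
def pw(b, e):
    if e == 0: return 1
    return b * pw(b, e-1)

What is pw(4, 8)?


pw(4, 8)
= 4 * pw(4, 7)
= 4 * 4 * pw(4, 6)
= 4 * 4 * 4 * pw(4, 5)
= 4 * 4 * 4 * 4 * pw(4, 4)
= 4 * 4 * 4 * 4 * 4 * pw(4, 3)
= 4 * 4 * 4 * 4 * 4 * 4 * pw(4, 2)
= 4 * 4 * 4 * 4 * 4 * 4 * 4 * pw(4, 1)
= 4 * 4 * 4 * 4 * 4 * 4 * 4 * 4 * pw(4, 0)
= 4 * 4 * 4 * 4 * 4 * 4 * 4 * 4 * 1
= 65536

65536


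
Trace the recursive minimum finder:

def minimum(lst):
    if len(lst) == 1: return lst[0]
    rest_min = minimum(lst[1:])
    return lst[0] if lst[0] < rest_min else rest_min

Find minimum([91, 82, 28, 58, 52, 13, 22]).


minimum([91, 82, 28, 58, 52, 13, 22]): compare 91 with minimum([82, 28, 58, 52, 13, 22])
minimum([82, 28, 58, 52, 13, 22]): compare 82 with minimum([28, 58, 52, 13, 22])
minimum([28, 58, 52, 13, 22]): compare 28 with minimum([58, 52, 13, 22])
minimum([58, 52, 13, 22]): compare 58 with minimum([52, 13, 22])
minimum([52, 13, 22]): compare 52 with minimum([13, 22])
minimum([13, 22]): compare 13 with minimum([22])
minimum([22]) = 22  (base case)
Compare 13 with 22 -> 13
Compare 52 with 13 -> 13
Compare 58 with 13 -> 13
Compare 28 with 13 -> 13
Compare 82 with 13 -> 13
Compare 91 with 13 -> 13

13


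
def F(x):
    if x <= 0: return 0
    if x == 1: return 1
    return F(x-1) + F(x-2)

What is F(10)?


Computing F(10) bottom-up:
F(0) = 0
F(1) = 1
F(2) = F(1) + F(0) = 1 + 0 = 1
F(3) = F(2) + F(1) = 1 + 1 = 2
F(4) = F(3) + F(2) = 2 + 1 = 3
F(5) = F(4) + F(3) = 3 + 2 = 5
F(6) = F(5) + F(4) = 5 + 3 = 8
F(7) = F(6) + F(5) = 8 + 5 = 13
F(8) = F(7) + F(6) = 13 + 8 = 21
F(9) = F(8) + F(7) = 21 + 13 = 34
F(10) = F(9) + F(8) = 34 + 21 = 55

55


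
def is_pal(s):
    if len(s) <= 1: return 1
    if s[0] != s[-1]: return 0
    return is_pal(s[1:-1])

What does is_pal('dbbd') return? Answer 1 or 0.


is_pal('dbbd'): s[0]='d' == s[-1]='d' -> check is_pal('bb')
is_pal('bb'): s[0]='b' == s[-1]='b' -> check is_pal('')
is_pal(''): len <= 1 -> return 1  (base case)
Result: 1 (palindrome)

1


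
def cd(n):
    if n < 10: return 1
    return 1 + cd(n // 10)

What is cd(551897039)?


cd(551897039) = 1 + cd(55189703)
cd(55189703) = 1 + cd(5518970)
cd(5518970) = 1 + cd(551897)
cd(551897) = 1 + cd(55189)
cd(55189) = 1 + cd(5518)
cd(5518) = 1 + cd(551)
cd(551) = 1 + cd(55)
cd(55) = 1 + cd(5)
cd(5) = 1  (base case: 5 < 10)
Unwinding: 1 + 1 + 1 + 1 + 1 + 1 + 1 + 1 + 1 = 9

9


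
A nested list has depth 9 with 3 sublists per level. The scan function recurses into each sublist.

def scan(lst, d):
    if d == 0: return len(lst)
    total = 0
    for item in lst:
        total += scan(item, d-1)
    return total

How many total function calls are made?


At depth 0 (root): 1 call
At depth 1: each of 1 parents calls scan on 3 children = 3 calls
At depth 2: each of 3 parents calls scan on 3 children = 9 calls
At depth 3: each of 9 parents calls scan on 3 children = 27 calls
At depth 4: each of 27 parents calls scan on 3 children = 81 calls
At depth 5: each of 81 parents calls scan on 3 children = 243 calls
At depth 6: each of 243 parents calls scan on 3 children = 729 calls
At depth 7: each of 729 parents calls scan on 3 children = 2187 calls
At depth 8: each of 2187 parents calls scan on 3 children = 6561 calls
At depth 9: each of 6561 parents calls scan on 3 children = 19683 calls
Total: 1 + 3 + 9 + 27 + 81 + 243 + 729 + 2187 + 6561 + 19683 = 29524

29524


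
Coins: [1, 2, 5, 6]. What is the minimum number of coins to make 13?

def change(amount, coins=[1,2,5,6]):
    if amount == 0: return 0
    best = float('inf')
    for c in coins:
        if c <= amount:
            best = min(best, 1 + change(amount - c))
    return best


Building up with DP:
change(0) = 0
change(1) = min(1+change(0)=1+0=1) = 1
change(2) = min(1+change(1)=1+1=2, 1+change(0)=1+0=1) = 1
change(3) = min(1+change(2)=1+1=2, 1+change(1)=1+1=2) = 2
change(4) = min(1+change(3)=1+2=3, 1+change(2)=1+1=2) = 2
change(5) = min(1+change(4)=1+2=3, 1+change(3)=1+2=3, 1+change(0)=1+0=1) = 1
change(6) = min(1+change(5)=1+1=2, 1+change(4)=1+2=3, 1+change(1)=1+1=2, 1+change(0)=1+0=1) = 1
change(7) = min(1+change(6)=1+1=2, 1+change(5)=1+1=2, 1+change(2)=1+1=2, 1+change(1)=1+1=2) = 2
change(8) = min(1+change(7)=1+2=3, 1+change(6)=1+1=2, 1+change(3)=1+2=3, 1+change(2)=1+1=2) = 2
change(9) = min(1+change(8)=1+2=3, 1+change(7)=1+2=3, 1+change(4)=1+2=3, 1+change(3)=1+2=3) = 3
change(10) = min(1+change(9)=1+3=4, 1+change(8)=1+2=3, 1+change(5)=1+1=2, 1+change(4)=1+2=3) = 2
change(11) = min(1+change(10)=1+2=3, 1+change(9)=1+3=4, 1+change(6)=1+1=2, 1+change(5)=1+1=2) = 2
change(12) = min(1+change(11)=1+2=3, 1+change(10)=1+2=3, 1+change(7)=1+2=3, 1+change(6)=1+1=2) = 2
change(13) = min(1+change(12)=1+2=3, 1+change(11)=1+2=3, 1+change(8)=1+2=3, 1+change(7)=1+2=3) = 3

3


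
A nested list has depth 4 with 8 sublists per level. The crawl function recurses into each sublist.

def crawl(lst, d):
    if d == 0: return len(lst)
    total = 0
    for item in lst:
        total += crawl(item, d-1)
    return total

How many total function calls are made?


At depth 0 (root): 1 call
At depth 1: each of 1 parents calls crawl on 8 children = 8 calls
At depth 2: each of 8 parents calls crawl on 8 children = 64 calls
At depth 3: each of 64 parents calls crawl on 8 children = 512 calls
At depth 4: each of 512 parents calls crawl on 8 children = 4096 calls
Total: 1 + 8 + 64 + 512 + 4096 = 4681

4681


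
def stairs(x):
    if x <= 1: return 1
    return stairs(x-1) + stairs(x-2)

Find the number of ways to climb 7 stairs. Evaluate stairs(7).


Building up from base cases:
stairs(0) = 1
stairs(1) = 1
stairs(2) = stairs(1) + stairs(0) = 1 + 1 = 2
stairs(3) = stairs(2) + stairs(1) = 2 + 1 = 3
stairs(4) = stairs(3) + stairs(2) = 3 + 2 = 5
stairs(5) = stairs(4) + stairs(3) = 5 + 3 = 8
stairs(6) = stairs(5) + stairs(4) = 8 + 5 = 13
stairs(7) = stairs(6) + stairs(5) = 13 + 8 = 21

21


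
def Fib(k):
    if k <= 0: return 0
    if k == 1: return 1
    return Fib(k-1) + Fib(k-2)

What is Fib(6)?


Computing Fib(6) bottom-up:
Fib(0) = 0
Fib(1) = 1
Fib(2) = Fib(1) + Fib(0) = 1 + 0 = 1
Fib(3) = Fib(2) + Fib(1) = 1 + 1 = 2
Fib(4) = Fib(3) + Fib(2) = 2 + 1 = 3
Fib(5) = Fib(4) + Fib(3) = 3 + 2 = 5
Fib(6) = Fib(5) + Fib(4) = 5 + 3 = 8

8


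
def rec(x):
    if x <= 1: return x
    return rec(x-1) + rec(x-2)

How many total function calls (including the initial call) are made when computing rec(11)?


Let C(n) = total calls for rec(n)
C(0) = 1, C(1) = 1
C(2) = 1 + C(1) + C(0) = 1 + 1 + 1 = 3
C(3) = 1 + C(2) + C(1) = 1 + 3 + 1 = 5
C(4) = 1 + C(3) + C(2) = 1 + 5 + 3 = 9
C(5) = 1 + C(4) + C(3) = 1 + 9 + 5 = 15
C(6) = 1 + C(5) + C(4) = 1 + 15 + 9 = 25
C(7) = 1 + C(6) + C(5) = 1 + 25 + 15 = 41
C(8) = 1 + C(7) + C(6) = 1 + 41 + 25 = 67
C(9) = 1 + C(8) + C(7) = 1 + 67 + 41 = 109
C(10) = 1 + C(9) + C(8) = 1 + 109 + 67 = 177
C(11) = 1 + C(10) + C(9) = 1 + 177 + 109 = 287

287


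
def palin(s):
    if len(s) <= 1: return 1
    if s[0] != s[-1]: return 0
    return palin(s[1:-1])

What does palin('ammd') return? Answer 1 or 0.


palin('ammd'): s[0]='a' != s[-1]='d' -> return 0
Result: 0 (not a palindrome)

0


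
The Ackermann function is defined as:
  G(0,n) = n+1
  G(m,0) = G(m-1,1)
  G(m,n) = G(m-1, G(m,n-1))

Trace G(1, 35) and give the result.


G(1, 35) = G(0, G(1, 34))
  G(1, 34) = G(0, G(1, 33))
    G(1, 33) = G(0, G(1, 32))
      G(1, 32) = G(0, G(1, 31))
        G(1, 31) = G(0, G(1, 30))
          G(1, 30) = G(0, G(1, 29))
          G(1, 29) = G(0, G(1, 28))
          G(1, 28) = G(0, G(1, 27))
          G(1, 27) = G(0, G(1, 26))
          G(1, 26) = G(0, G(1, 25))
          G(1, 25) = G(0, G(1, 24))
          G(1, 24) = G(0, G(1, 23))
          G(1, 23) = G(0, G(1, 22))
          G(1, 22) = G(0, G(1, 21))
          G(1, 21) = G(0, G(1, 20))
          G(1, 20) = G(0, G(1, 19))
          G(1, 19) = G(0, G(1, 18))
          G(1, 18) = G(0, G(1, 17))
          G(1, 17) = G(0, G(1, 16))
          G(1, 16) = G(0, G(1, 15))
          G(1, 15) = G(0, G(1, 14))
          G(1, 14) = G(0, G(1, 13))
          G(1, 13) = G(0, G(1, 12))
          G(1, 12) = G(0, G(1, 11))
          G(1, 11) = G(0, G(1, 10))
... (trace truncated)
Result: G(1, 35) = 37

37


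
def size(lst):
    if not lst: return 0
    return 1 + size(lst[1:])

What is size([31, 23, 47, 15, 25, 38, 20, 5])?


size([31, 23, 47, 15, 25, 38, 20, 5]) = 1 + size([23, 47, 15, 25, 38, 20, 5])
size([23, 47, 15, 25, 38, 20, 5]) = 1 + size([47, 15, 25, 38, 20, 5])
size([47, 15, 25, 38, 20, 5]) = 1 + size([15, 25, 38, 20, 5])
size([15, 25, 38, 20, 5]) = 1 + size([25, 38, 20, 5])
size([25, 38, 20, 5]) = 1 + size([38, 20, 5])
size([38, 20, 5]) = 1 + size([20, 5])
size([20, 5]) = 1 + size([5])
size([5]) = 1 + size([])
size([]) = 0  (base case)
Unwinding: 1 + 1 + 1 + 1 + 1 + 1 + 1 + 1 + 0 = 8

8


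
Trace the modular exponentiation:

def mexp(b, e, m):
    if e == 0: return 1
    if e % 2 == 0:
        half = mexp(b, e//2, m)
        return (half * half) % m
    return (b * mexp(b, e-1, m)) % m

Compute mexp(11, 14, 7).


mexp(11, 14, 7): e is even, compute mexp(11, 7, 7)
  mexp(11, 7, 7): e is odd, compute mexp(11, 6, 7)
    mexp(11, 6, 7): e is even, compute mexp(11, 3, 7)
      mexp(11, 3, 7): e is odd, compute mexp(11, 2, 7)
        mexp(11, 2, 7): e is even, compute mexp(11, 1, 7)
          mexp(11, 1, 7): e is odd, compute mexp(11, 0, 7)
          mexp(11, 0, 7) = 1
          (11 * 1) % 7 = 4
        half=4, (4*4) % 7 = 2
      (11 * 2) % 7 = 1
    half=1, (1*1) % 7 = 1
  (11 * 1) % 7 = 4
half=4, (4*4) % 7 = 2

2


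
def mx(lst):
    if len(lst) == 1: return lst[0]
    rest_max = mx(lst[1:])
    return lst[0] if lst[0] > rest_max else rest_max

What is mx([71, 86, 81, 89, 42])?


mx([71, 86, 81, 89, 42]): compare 71 with mx([86, 81, 89, 42])
mx([86, 81, 89, 42]): compare 86 with mx([81, 89, 42])
mx([81, 89, 42]): compare 81 with mx([89, 42])
mx([89, 42]): compare 89 with mx([42])
mx([42]) = 42  (base case)
Compare 89 with 42 -> 89
Compare 81 with 89 -> 89
Compare 86 with 89 -> 89
Compare 71 with 89 -> 89

89


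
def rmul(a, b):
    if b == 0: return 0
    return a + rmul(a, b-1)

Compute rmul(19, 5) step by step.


rmul(19, 5) = 19 + rmul(19, 4)
rmul(19, 4) = 19 + rmul(19, 3)
rmul(19, 3) = 19 + rmul(19, 2)
rmul(19, 2) = 19 + rmul(19, 1)
rmul(19, 1) = 19 + rmul(19, 0)
rmul(19, 0) = 0  (base case)
Total: 19 + 19 + 19 + 19 + 19 + 0 = 95

95


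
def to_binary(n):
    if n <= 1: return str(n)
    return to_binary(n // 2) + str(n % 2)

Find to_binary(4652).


to_binary(4652) = to_binary(2326) + '0'
to_binary(2326) = to_binary(1163) + '0'
to_binary(1163) = to_binary(581) + '1'
to_binary(581) = to_binary(290) + '1'
to_binary(290) = to_binary(145) + '0'
to_binary(145) = to_binary(72) + '1'
to_binary(72) = to_binary(36) + '0'
to_binary(36) = to_binary(18) + '0'
to_binary(18) = to_binary(9) + '0'
to_binary(9) = to_binary(4) + '1'
to_binary(4) = to_binary(2) + '0'
to_binary(2) = to_binary(1) + '0'
to_binary(1) = '1'  (base case)
Concatenating: '1' + '0' + '0' + '1' + '0' + '0' + '0' + '1' + '0' + '1' + '1' + '0' + '0' = '1001000101100'

1001000101100


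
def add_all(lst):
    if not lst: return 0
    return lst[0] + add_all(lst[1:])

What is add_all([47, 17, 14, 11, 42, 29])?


add_all([47, 17, 14, 11, 42, 29]) = 47 + add_all([17, 14, 11, 42, 29])
add_all([17, 14, 11, 42, 29]) = 17 + add_all([14, 11, 42, 29])
add_all([14, 11, 42, 29]) = 14 + add_all([11, 42, 29])
add_all([11, 42, 29]) = 11 + add_all([42, 29])
add_all([42, 29]) = 42 + add_all([29])
add_all([29]) = 29 + add_all([])
add_all([]) = 0  (base case)
Total: 47 + 17 + 14 + 11 + 42 + 29 + 0 = 160

160


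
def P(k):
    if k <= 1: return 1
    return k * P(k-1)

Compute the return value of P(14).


P(14)
= 14 * P(13)
= 14 * 13 * P(12)
= 14 * 13 * 12 * P(11)
= 14 * 13 * 12 * 11 * P(10)
= 14 * 13 * 12 * 11 * 10 * P(9)
= 14 * 13 * 12 * 11 * 10 * 9 * P(8)
= 14 * 13 * 12 * 11 * 10 * 9 * 8 * P(7)
= 14 * 13 * 12 * 11 * 10 * 9 * 8 * 7 * P(6)
= 14 * 13 * 12 * 11 * 10 * 9 * 8 * 7 * 6 * P(5)
= 14 * 13 * 12 * 11 * 10 * 9 * 8 * 7 * 6 * 5 * P(4)
= 14 * 13 * 12 * 11 * 10 * 9 * 8 * 7 * 6 * 5 * 4 * P(3)
= 14 * 13 * 12 * 11 * 10 * 9 * 8 * 7 * 6 * 5 * 4 * 3 * P(2)
= 14 * 13 * 12 * 11 * 10 * 9 * 8 * 7 * 6 * 5 * 4 * 3 * 2 * P(1)
= 14 * 13 * 12 * 11 * 10 * 9 * 8 * 7 * 6 * 5 * 4 * 3 * 2 * 1
= 87178291200

87178291200


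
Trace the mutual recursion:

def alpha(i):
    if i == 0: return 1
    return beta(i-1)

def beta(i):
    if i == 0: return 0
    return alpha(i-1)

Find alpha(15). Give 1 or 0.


alpha(15) = beta(14)
beta(14) = alpha(13)
alpha(13) = beta(12)
beta(12) = alpha(11)
alpha(11) = beta(10)
beta(10) = alpha(9)
alpha(9) = beta(8)
beta(8) = alpha(7)
alpha(7) = beta(6)
beta(6) = alpha(5)
alpha(5) = beta(4)
beta(4) = alpha(3)
alpha(3) = beta(2)
beta(2) = alpha(1)
alpha(1) = beta(0)
beta(0) = 0  (base case)
Result: 0

0


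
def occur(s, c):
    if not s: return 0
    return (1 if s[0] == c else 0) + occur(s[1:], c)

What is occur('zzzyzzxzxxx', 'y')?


s[0]='z' != 'y' -> 0
s[0]='z' != 'y' -> 0
s[0]='z' != 'y' -> 0
s[0]='y' == 'y' -> 1
s[0]='z' != 'y' -> 0
s[0]='z' != 'y' -> 0
s[0]='x' != 'y' -> 0
s[0]='z' != 'y' -> 0
s[0]='x' != 'y' -> 0
s[0]='x' != 'y' -> 0
s[0]='x' != 'y' -> 0
Sum: 0 + 0 + 0 + 1 + 0 + 0 + 0 + 0 + 0 + 0 + 0 = 1

1


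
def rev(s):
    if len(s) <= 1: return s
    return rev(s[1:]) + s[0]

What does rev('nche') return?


rev('nche') = rev('che') + 'n'
rev('che') = rev('he') + 'c'
rev('he') = rev('e') + 'h'
rev('e') = 'e'  (base case)
Concatenating: 'e' + 'h' + 'c' + 'n' = 'ehcn'

ehcn


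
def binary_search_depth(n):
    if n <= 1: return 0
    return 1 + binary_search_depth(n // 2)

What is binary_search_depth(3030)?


3030 / 2 = 1515
1515 / 2 = 757
757 / 2 = 378
378 / 2 = 189
189 / 2 = 94
94 / 2 = 47
47 / 2 = 23
23 / 2 = 11
11 / 2 = 5
5 / 2 = 2
2 / 2 = 1
Reached 1 after 11 halvings

11


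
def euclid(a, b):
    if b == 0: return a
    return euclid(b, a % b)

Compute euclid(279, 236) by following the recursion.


euclid(279, 236) = euclid(236, 43)
euclid(236, 43) = euclid(43, 21)
euclid(43, 21) = euclid(21, 1)
euclid(21, 1) = euclid(1, 0)
euclid(1, 0) = 1  (base case)

1


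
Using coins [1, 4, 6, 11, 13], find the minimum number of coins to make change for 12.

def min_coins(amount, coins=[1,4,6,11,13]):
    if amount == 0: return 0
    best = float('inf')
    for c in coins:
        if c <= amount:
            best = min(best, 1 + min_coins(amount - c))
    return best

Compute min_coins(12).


Building up with DP:
min_coins(0) = 0
min_coins(1) = min(1+min_coins(0)=1+0=1) = 1
min_coins(2) = min(1+min_coins(1)=1+1=2) = 2
min_coins(3) = min(1+min_coins(2)=1+2=3) = 3
min_coins(4) = min(1+min_coins(3)=1+3=4, 1+min_coins(0)=1+0=1) = 1
min_coins(5) = min(1+min_coins(4)=1+1=2, 1+min_coins(1)=1+1=2) = 2
min_coins(6) = min(1+min_coins(5)=1+2=3, 1+min_coins(2)=1+2=3, 1+min_coins(0)=1+0=1) = 1
min_coins(7) = min(1+min_coins(6)=1+1=2, 1+min_coins(3)=1+3=4, 1+min_coins(1)=1+1=2) = 2
min_coins(8) = min(1+min_coins(7)=1+2=3, 1+min_coins(4)=1+1=2, 1+min_coins(2)=1+2=3) = 2
min_coins(9) = min(1+min_coins(8)=1+2=3, 1+min_coins(5)=1+2=3, 1+min_coins(3)=1+3=4) = 3
min_coins(10) = min(1+min_coins(9)=1+3=4, 1+min_coins(6)=1+1=2, 1+min_coins(4)=1+1=2) = 2
min_coins(11) = min(1+min_coins(10)=1+2=3, 1+min_coins(7)=1+2=3, 1+min_coins(5)=1+2=3, 1+min_coins(0)=1+0=1) = 1
min_coins(12) = min(1+min_coins(11)=1+1=2, 1+min_coins(8)=1+2=3, 1+min_coins(6)=1+1=2, 1+min_coins(1)=1+1=2) = 2

2


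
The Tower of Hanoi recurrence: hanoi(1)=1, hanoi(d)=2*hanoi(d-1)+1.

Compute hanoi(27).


hanoi(27) = 2 * hanoi(26) + 1
hanoi(26) = 2 * hanoi(25) + 1
hanoi(25) = 2 * hanoi(24) + 1
hanoi(24) = 2 * hanoi(23) + 1
hanoi(23) = 2 * hanoi(22) + 1
hanoi(22) = 2 * hanoi(21) + 1
hanoi(21) = 2 * hanoi(20) + 1
hanoi(20) = 2 * hanoi(19) + 1
hanoi(19) = 2 * hanoi(18) + 1
hanoi(18) = 2 * hanoi(17) + 1
hanoi(17) = 2 * hanoi(16) + 1
hanoi(16) = 2 * hanoi(15) + 1
hanoi(15) = 2 * hanoi(14) + 1
hanoi(14) = 2 * hanoi(13) + 1
hanoi(13) = 2 * hanoi(12) + 1
hanoi(12) = 2 * hanoi(11) + 1
hanoi(11) = 2 * hanoi(10) + 1
hanoi(10) = 2 * hanoi(9) + 1
hanoi(9) = 2 * hanoi(8) + 1
hanoi(8) = 2 * hanoi(7) + 1
hanoi(7) = 2 * hanoi(6) + 1
hanoi(6) = 2 * hanoi(5) + 1
hanoi(5) = 2 * hanoi(4) + 1
hanoi(4) = 2 * hanoi(3) + 1
hanoi(3) = 2 * hanoi(2) + 1
hanoi(2) = 2 * hanoi(1) + 1
hanoi(1) = 1  (base case)
hanoi(2) = 2 * 1 + 1 = 3
hanoi(3) = 2 * 3 + 1 = 7
hanoi(4) = 2 * 7 + 1 = 15
hanoi(5) = 2 * 15 + 1 = 31
hanoi(6) = 2 * 31 + 1 = 63
hanoi(7) = 2 * 63 + 1 = 127
hanoi(8) = 2 * 127 + 1 = 255
hanoi(9) = 2 * 255 + 1 = 511
hanoi(10) = 2 * 511 + 1 = 1023
hanoi(11) = 2 * 1023 + 1 = 2047
hanoi(12) = 2 * 2047 + 1 = 4095
hanoi(13) = 2 * 4095 + 1 = 8191
hanoi(14) = 2 * 8191 + 1 = 16383
hanoi(15) = 2 * 16383 + 1 = 32767
hanoi(16) = 2 * 32767 + 1 = 65535
hanoi(17) = 2 * 65535 + 1 = 131071
hanoi(18) = 2 * 131071 + 1 = 262143
hanoi(19) = 2 * 262143 + 1 = 524287
hanoi(20) = 2 * 524287 + 1 = 1048575
hanoi(21) = 2 * 1048575 + 1 = 2097151
hanoi(22) = 2 * 2097151 + 1 = 4194303
hanoi(23) = 2 * 4194303 + 1 = 8388607
hanoi(24) = 2 * 8388607 + 1 = 16777215
hanoi(25) = 2 * 16777215 + 1 = 33554431
hanoi(26) = 2 * 33554431 + 1 = 67108863
hanoi(27) = 2 * 67108863 + 1 = 134217727

134217727


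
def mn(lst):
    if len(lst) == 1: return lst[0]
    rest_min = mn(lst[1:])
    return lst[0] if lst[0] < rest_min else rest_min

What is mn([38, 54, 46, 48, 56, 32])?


mn([38, 54, 46, 48, 56, 32]): compare 38 with mn([54, 46, 48, 56, 32])
mn([54, 46, 48, 56, 32]): compare 54 with mn([46, 48, 56, 32])
mn([46, 48, 56, 32]): compare 46 with mn([48, 56, 32])
mn([48, 56, 32]): compare 48 with mn([56, 32])
mn([56, 32]): compare 56 with mn([32])
mn([32]) = 32  (base case)
Compare 56 with 32 -> 32
Compare 48 with 32 -> 32
Compare 46 with 32 -> 32
Compare 54 with 32 -> 32
Compare 38 with 32 -> 32

32


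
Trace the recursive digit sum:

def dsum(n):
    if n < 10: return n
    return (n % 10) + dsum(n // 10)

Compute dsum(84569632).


dsum(84569632) = 2 + dsum(8456963)
dsum(8456963) = 3 + dsum(845696)
dsum(845696) = 6 + dsum(84569)
dsum(84569) = 9 + dsum(8456)
dsum(8456) = 6 + dsum(845)
dsum(845) = 5 + dsum(84)
dsum(84) = 4 + dsum(8)
dsum(8) = 8  (base case)
Total: 2 + 3 + 6 + 9 + 6 + 5 + 4 + 8 = 43

43


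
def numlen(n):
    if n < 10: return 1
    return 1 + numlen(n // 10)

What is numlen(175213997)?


numlen(175213997) = 1 + numlen(17521399)
numlen(17521399) = 1 + numlen(1752139)
numlen(1752139) = 1 + numlen(175213)
numlen(175213) = 1 + numlen(17521)
numlen(17521) = 1 + numlen(1752)
numlen(1752) = 1 + numlen(175)
numlen(175) = 1 + numlen(17)
numlen(17) = 1 + numlen(1)
numlen(1) = 1  (base case: 1 < 10)
Unwinding: 1 + 1 + 1 + 1 + 1 + 1 + 1 + 1 + 1 = 9

9


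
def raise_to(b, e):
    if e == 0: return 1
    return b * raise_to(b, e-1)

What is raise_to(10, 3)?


raise_to(10, 3)
= 10 * raise_to(10, 2)
= 10 * 10 * raise_to(10, 1)
= 10 * 10 * 10 * raise_to(10, 0)
= 10 * 10 * 10 * 1
= 1000

1000


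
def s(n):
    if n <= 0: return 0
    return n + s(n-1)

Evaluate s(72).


s(72)
= 72 + 71 + 70 + 69 + 68 + 67 + 66 + 65 + 64 + 63 + 62 + 61 + 60 + 59 + 58 + 57 + 56 + 55 + 54 + 53 + 52 + 51 + 50 + 49 + 48 + 47 + 46 + 45 + 44 + 43 + 42 + 41 + 40 + 39 + 38 + 37 + 36 + 35 + 34 + 33 + 32 + 31 + 30 + 29 + 28 + 27 + 26 + 25 + 24 + 23 + 22 + 21 + 20 + 19 + 18 + 17 + 16 + 15 + 14 + 13 + 12 + 11 + 10 + 9 + 8 + 7 + 6 + 5 + 4 + 3 + 2 + 1 + s(0)
= 72 + 71 + 70 + 69 + 68 + 67 + 66 + 65 + 64 + 63 + 62 + 61 + 60 + 59 + 58 + 57 + 56 + 55 + 54 + 53 + 52 + 51 + 50 + 49 + 48 + 47 + 46 + 45 + 44 + 43 + 42 + 41 + 40 + 39 + 38 + 37 + 36 + 35 + 34 + 33 + 32 + 31 + 30 + 29 + 28 + 27 + 26 + 25 + 24 + 23 + 22 + 21 + 20 + 19 + 18 + 17 + 16 + 15 + 14 + 13 + 12 + 11 + 10 + 9 + 8 + 7 + 6 + 5 + 4 + 3 + 2 + 1 + 0
= 2628

2628


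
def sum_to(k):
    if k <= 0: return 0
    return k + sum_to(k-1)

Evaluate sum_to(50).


sum_to(50)
= 50 + 49 + 48 + 47 + 46 + 45 + 44 + 43 + 42 + 41 + 40 + 39 + 38 + 37 + 36 + 35 + 34 + 33 + 32 + 31 + 30 + 29 + 28 + 27 + 26 + 25 + 24 + 23 + 22 + 21 + 20 + 19 + 18 + 17 + 16 + 15 + 14 + 13 + 12 + 11 + 10 + 9 + 8 + 7 + 6 + 5 + 4 + 3 + 2 + 1 + sum_to(0)
= 50 + 49 + 48 + 47 + 46 + 45 + 44 + 43 + 42 + 41 + 40 + 39 + 38 + 37 + 36 + 35 + 34 + 33 + 32 + 31 + 30 + 29 + 28 + 27 + 26 + 25 + 24 + 23 + 22 + 21 + 20 + 19 + 18 + 17 + 16 + 15 + 14 + 13 + 12 + 11 + 10 + 9 + 8 + 7 + 6 + 5 + 4 + 3 + 2 + 1 + 0
= 1275

1275


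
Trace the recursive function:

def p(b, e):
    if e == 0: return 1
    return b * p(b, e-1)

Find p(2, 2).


p(2, 2)
= 2 * p(2, 1)
= 2 * 2 * p(2, 0)
= 2 * 2 * 1
= 4

4


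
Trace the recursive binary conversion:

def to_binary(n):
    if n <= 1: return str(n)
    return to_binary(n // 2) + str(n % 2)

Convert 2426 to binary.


to_binary(2426) = to_binary(1213) + '0'
to_binary(1213) = to_binary(606) + '1'
to_binary(606) = to_binary(303) + '0'
to_binary(303) = to_binary(151) + '1'
to_binary(151) = to_binary(75) + '1'
to_binary(75) = to_binary(37) + '1'
to_binary(37) = to_binary(18) + '1'
to_binary(18) = to_binary(9) + '0'
to_binary(9) = to_binary(4) + '1'
to_binary(4) = to_binary(2) + '0'
to_binary(2) = to_binary(1) + '0'
to_binary(1) = '1'  (base case)
Concatenating: '1' + '0' + '0' + '1' + '0' + '1' + '1' + '1' + '1' + '0' + '1' + '0' = '100101111010'

100101111010


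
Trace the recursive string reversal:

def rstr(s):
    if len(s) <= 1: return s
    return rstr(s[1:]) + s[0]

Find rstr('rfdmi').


rstr('rfdmi') = rstr('fdmi') + 'r'
rstr('fdmi') = rstr('dmi') + 'f'
rstr('dmi') = rstr('mi') + 'd'
rstr('mi') = rstr('i') + 'm'
rstr('i') = 'i'  (base case)
Concatenating: 'i' + 'm' + 'd' + 'f' + 'r' = 'imdfr'

imdfr


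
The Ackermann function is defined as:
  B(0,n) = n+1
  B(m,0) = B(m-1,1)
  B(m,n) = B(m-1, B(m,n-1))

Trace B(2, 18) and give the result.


B(2, 18) = B(1, B(2, 17))
  B(2, 17) = B(1, B(2, 16))
    B(2, 16) = B(1, B(2, 15))
      B(2, 15) = B(1, B(2, 14))
        B(2, 14) = B(1, B(2, 13))
          B(2, 13) = B(1, B(2, 12))
          B(2, 12) = B(1, B(2, 11))
          B(2, 11) = B(1, B(2, 10))
          B(2, 10) = B(1, B(2, 9))
          B(2, 9) = B(1, B(2, 8))
          B(2, 8) = B(1, B(2, 7))
          B(2, 7) = B(1, B(2, 6))
          B(2, 6) = B(1, B(2, 5))
          B(2, 5) = B(1, B(2, 4))
          B(2, 4) = B(1, B(2, 3))
          B(2, 3) = B(1, B(2, 2))
          B(2, 2) = B(1, B(2, 1))
          B(2, 1) = B(1, B(2, 0))
          B(2, 0) = B(1, 1)
          B(1, 1) = B(0, B(1, 0))
          B(1, 0) = B(0, 1)
          B(0, 1) = 2
            = B(0, 2)
          B(0, 2) = 3
            = B(1, 3)
... (trace truncated)
Result: B(2, 18) = 39

39


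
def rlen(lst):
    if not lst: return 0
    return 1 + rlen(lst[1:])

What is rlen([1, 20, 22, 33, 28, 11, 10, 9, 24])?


rlen([1, 20, 22, 33, 28, 11, 10, 9, 24]) = 1 + rlen([20, 22, 33, 28, 11, 10, 9, 24])
rlen([20, 22, 33, 28, 11, 10, 9, 24]) = 1 + rlen([22, 33, 28, 11, 10, 9, 24])
rlen([22, 33, 28, 11, 10, 9, 24]) = 1 + rlen([33, 28, 11, 10, 9, 24])
rlen([33, 28, 11, 10, 9, 24]) = 1 + rlen([28, 11, 10, 9, 24])
rlen([28, 11, 10, 9, 24]) = 1 + rlen([11, 10, 9, 24])
rlen([11, 10, 9, 24]) = 1 + rlen([10, 9, 24])
rlen([10, 9, 24]) = 1 + rlen([9, 24])
rlen([9, 24]) = 1 + rlen([24])
rlen([24]) = 1 + rlen([])
rlen([]) = 0  (base case)
Unwinding: 1 + 1 + 1 + 1 + 1 + 1 + 1 + 1 + 1 + 0 = 9

9


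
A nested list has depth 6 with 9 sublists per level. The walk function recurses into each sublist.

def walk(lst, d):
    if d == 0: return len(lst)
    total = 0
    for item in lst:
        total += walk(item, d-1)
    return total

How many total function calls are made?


At depth 0 (root): 1 call
At depth 1: each of 1 parents calls walk on 9 children = 9 calls
At depth 2: each of 9 parents calls walk on 9 children = 81 calls
At depth 3: each of 81 parents calls walk on 9 children = 729 calls
At depth 4: each of 729 parents calls walk on 9 children = 6561 calls
At depth 5: each of 6561 parents calls walk on 9 children = 59049 calls
At depth 6: each of 59049 parents calls walk on 9 children = 531441 calls
Total: 1 + 9 + 81 + 729 + 6561 + 59049 + 531441 = 597871

597871


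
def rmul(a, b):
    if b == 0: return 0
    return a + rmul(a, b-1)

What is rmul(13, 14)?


rmul(13, 14) = 13 + rmul(13, 13)
rmul(13, 13) = 13 + rmul(13, 12)
rmul(13, 12) = 13 + rmul(13, 11)
rmul(13, 11) = 13 + rmul(13, 10)
rmul(13, 10) = 13 + rmul(13, 9)
rmul(13, 9) = 13 + rmul(13, 8)
rmul(13, 8) = 13 + rmul(13, 7)
rmul(13, 7) = 13 + rmul(13, 6)
rmul(13, 6) = 13 + rmul(13, 5)
rmul(13, 5) = 13 + rmul(13, 4)
rmul(13, 4) = 13 + rmul(13, 3)
rmul(13, 3) = 13 + rmul(13, 2)
rmul(13, 2) = 13 + rmul(13, 1)
rmul(13, 1) = 13 + rmul(13, 0)
rmul(13, 0) = 0  (base case)
Total: 13 + 13 + 13 + 13 + 13 + 13 + 13 + 13 + 13 + 13 + 13 + 13 + 13 + 13 + 0 = 182

182


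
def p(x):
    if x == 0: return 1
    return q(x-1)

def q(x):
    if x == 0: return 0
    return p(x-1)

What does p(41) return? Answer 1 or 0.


p(41) = q(40)
q(40) = p(39)
p(39) = q(38)
q(38) = p(37)
p(37) = q(36)
q(36) = p(35)
p(35) = q(34)
q(34) = p(33)
p(33) = q(32)
q(32) = p(31)
p(31) = q(30)
q(30) = p(29)
p(29) = q(28)
q(28) = p(27)
p(27) = q(26)
q(26) = p(25)
p(25) = q(24)
q(24) = p(23)
p(23) = q(22)
q(22) = p(21)
p(21) = q(20)
q(20) = p(19)
p(19) = q(18)
q(18) = p(17)
p(17) = q(16)
q(16) = p(15)
p(15) = q(14)
q(14) = p(13)
p(13) = q(12)
q(12) = p(11)
p(11) = q(10)
q(10) = p(9)
p(9) = q(8)
q(8) = p(7)
p(7) = q(6)
q(6) = p(5)
p(5) = q(4)
q(4) = p(3)
p(3) = q(2)
q(2) = p(1)
p(1) = q(0)
q(0) = 0  (base case)
Result: 0

0


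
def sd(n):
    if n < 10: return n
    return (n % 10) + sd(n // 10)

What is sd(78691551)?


sd(78691551) = 1 + sd(7869155)
sd(7869155) = 5 + sd(786915)
sd(786915) = 5 + sd(78691)
sd(78691) = 1 + sd(7869)
sd(7869) = 9 + sd(786)
sd(786) = 6 + sd(78)
sd(78) = 8 + sd(7)
sd(7) = 7  (base case)
Total: 1 + 5 + 5 + 1 + 9 + 6 + 8 + 7 = 42

42


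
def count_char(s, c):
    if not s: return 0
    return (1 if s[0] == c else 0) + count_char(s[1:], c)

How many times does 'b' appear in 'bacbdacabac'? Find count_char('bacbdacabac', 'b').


s[0]='b' == 'b' -> 1
s[0]='a' != 'b' -> 0
s[0]='c' != 'b' -> 0
s[0]='b' == 'b' -> 1
s[0]='d' != 'b' -> 0
s[0]='a' != 'b' -> 0
s[0]='c' != 'b' -> 0
s[0]='a' != 'b' -> 0
s[0]='b' == 'b' -> 1
s[0]='a' != 'b' -> 0
s[0]='c' != 'b' -> 0
Sum: 1 + 0 + 0 + 1 + 0 + 0 + 0 + 0 + 1 + 0 + 0 = 3

3


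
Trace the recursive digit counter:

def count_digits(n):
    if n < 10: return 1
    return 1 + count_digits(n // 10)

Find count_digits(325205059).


count_digits(325205059) = 1 + count_digits(32520505)
count_digits(32520505) = 1 + count_digits(3252050)
count_digits(3252050) = 1 + count_digits(325205)
count_digits(325205) = 1 + count_digits(32520)
count_digits(32520) = 1 + count_digits(3252)
count_digits(3252) = 1 + count_digits(325)
count_digits(325) = 1 + count_digits(32)
count_digits(32) = 1 + count_digits(3)
count_digits(3) = 1  (base case: 3 < 10)
Unwinding: 1 + 1 + 1 + 1 + 1 + 1 + 1 + 1 + 1 = 9

9


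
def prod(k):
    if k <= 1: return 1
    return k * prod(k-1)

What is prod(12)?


prod(12)
= 12 * prod(11)
= 12 * 11 * prod(10)
= 12 * 11 * 10 * prod(9)
= 12 * 11 * 10 * 9 * prod(8)
= 12 * 11 * 10 * 9 * 8 * prod(7)
= 12 * 11 * 10 * 9 * 8 * 7 * prod(6)
= 12 * 11 * 10 * 9 * 8 * 7 * 6 * prod(5)
= 12 * 11 * 10 * 9 * 8 * 7 * 6 * 5 * prod(4)
= 12 * 11 * 10 * 9 * 8 * 7 * 6 * 5 * 4 * prod(3)
= 12 * 11 * 10 * 9 * 8 * 7 * 6 * 5 * 4 * 3 * prod(2)
= 12 * 11 * 10 * 9 * 8 * 7 * 6 * 5 * 4 * 3 * 2 * prod(1)
= 12 * 11 * 10 * 9 * 8 * 7 * 6 * 5 * 4 * 3 * 2 * 1
= 479001600

479001600


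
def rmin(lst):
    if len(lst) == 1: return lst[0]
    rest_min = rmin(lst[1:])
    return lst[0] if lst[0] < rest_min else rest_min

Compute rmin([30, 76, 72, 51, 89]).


rmin([30, 76, 72, 51, 89]): compare 30 with rmin([76, 72, 51, 89])
rmin([76, 72, 51, 89]): compare 76 with rmin([72, 51, 89])
rmin([72, 51, 89]): compare 72 with rmin([51, 89])
rmin([51, 89]): compare 51 with rmin([89])
rmin([89]) = 89  (base case)
Compare 51 with 89 -> 51
Compare 72 with 51 -> 51
Compare 76 with 51 -> 51
Compare 30 with 51 -> 30

30


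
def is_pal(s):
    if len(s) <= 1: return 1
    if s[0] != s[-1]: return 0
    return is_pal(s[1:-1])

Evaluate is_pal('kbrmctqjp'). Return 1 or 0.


is_pal('kbrmctqjp'): s[0]='k' != s[-1]='p' -> return 0
Result: 0 (not a palindrome)

0


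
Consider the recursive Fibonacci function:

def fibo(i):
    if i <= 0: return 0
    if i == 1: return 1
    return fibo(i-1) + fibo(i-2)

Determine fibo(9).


Computing fibo(9) bottom-up:
fibo(0) = 0
fibo(1) = 1
fibo(2) = fibo(1) + fibo(0) = 1 + 0 = 1
fibo(3) = fibo(2) + fibo(1) = 1 + 1 = 2
fibo(4) = fibo(3) + fibo(2) = 2 + 1 = 3
fibo(5) = fibo(4) + fibo(3) = 3 + 2 = 5
fibo(6) = fibo(5) + fibo(4) = 5 + 3 = 8
fibo(7) = fibo(6) + fibo(5) = 8 + 5 = 13
fibo(8) = fibo(7) + fibo(6) = 13 + 8 = 21
fibo(9) = fibo(8) + fibo(7) = 21 + 13 = 34

34


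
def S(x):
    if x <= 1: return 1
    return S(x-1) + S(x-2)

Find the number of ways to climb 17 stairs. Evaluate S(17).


Building up from base cases:
S(0) = 1
S(1) = 1
S(2) = S(1) + S(0) = 1 + 1 = 2
S(3) = S(2) + S(1) = 2 + 1 = 3
S(4) = S(3) + S(2) = 3 + 2 = 5
S(5) = S(4) + S(3) = 5 + 3 = 8
S(6) = S(5) + S(4) = 8 + 5 = 13
S(7) = S(6) + S(5) = 13 + 8 = 21
S(8) = S(7) + S(6) = 21 + 13 = 34
S(9) = S(8) + S(7) = 34 + 21 = 55
S(10) = S(9) + S(8) = 55 + 34 = 89
S(11) = S(10) + S(9) = 89 + 55 = 144
S(12) = S(11) + S(10) = 144 + 89 = 233
S(13) = S(12) + S(11) = 233 + 144 = 377
S(14) = S(13) + S(12) = 377 + 233 = 610
S(15) = S(14) + S(13) = 610 + 377 = 987
S(16) = S(15) + S(14) = 987 + 610 = 1597
S(17) = S(16) + S(15) = 1597 + 987 = 2584

2584


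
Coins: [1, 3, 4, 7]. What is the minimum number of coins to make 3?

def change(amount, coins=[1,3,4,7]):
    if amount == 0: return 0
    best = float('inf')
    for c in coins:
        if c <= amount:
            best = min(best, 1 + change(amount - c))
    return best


Building up with DP:
change(0) = 0
change(1) = min(1+change(0)=1+0=1) = 1
change(2) = min(1+change(1)=1+1=2) = 2
change(3) = min(1+change(2)=1+2=3, 1+change(0)=1+0=1) = 1

1


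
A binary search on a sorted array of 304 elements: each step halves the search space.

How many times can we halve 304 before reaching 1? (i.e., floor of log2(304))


304 / 2 = 152
152 / 2 = 76
76 / 2 = 38
38 / 2 = 19
19 / 2 = 9
9 / 2 = 4
4 / 2 = 2
2 / 2 = 1
Reached 1 after 8 halvings

8


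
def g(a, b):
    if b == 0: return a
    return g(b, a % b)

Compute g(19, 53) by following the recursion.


g(19, 53) = g(53, 19)
g(53, 19) = g(19, 15)
g(19, 15) = g(15, 4)
g(15, 4) = g(4, 3)
g(4, 3) = g(3, 1)
g(3, 1) = g(1, 0)
g(1, 0) = 1  (base case)

1


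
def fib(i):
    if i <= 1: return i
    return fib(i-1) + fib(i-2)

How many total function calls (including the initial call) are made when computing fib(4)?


Let C(n) = total calls for fib(n)
C(0) = 1, C(1) = 1
C(2) = 1 + C(1) + C(0) = 1 + 1 + 1 = 3
C(3) = 1 + C(2) + C(1) = 1 + 3 + 1 = 5
C(4) = 1 + C(3) + C(2) = 1 + 5 + 3 = 9

9


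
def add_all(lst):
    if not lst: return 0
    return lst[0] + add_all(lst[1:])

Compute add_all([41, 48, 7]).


add_all([41, 48, 7]) = 41 + add_all([48, 7])
add_all([48, 7]) = 48 + add_all([7])
add_all([7]) = 7 + add_all([])
add_all([]) = 0  (base case)
Total: 41 + 48 + 7 + 0 = 96

96


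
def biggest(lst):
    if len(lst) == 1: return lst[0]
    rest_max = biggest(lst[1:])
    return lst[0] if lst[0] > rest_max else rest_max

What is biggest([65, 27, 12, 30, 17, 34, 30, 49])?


biggest([65, 27, 12, 30, 17, 34, 30, 49]): compare 65 with biggest([27, 12, 30, 17, 34, 30, 49])
biggest([27, 12, 30, 17, 34, 30, 49]): compare 27 with biggest([12, 30, 17, 34, 30, 49])
biggest([12, 30, 17, 34, 30, 49]): compare 12 with biggest([30, 17, 34, 30, 49])
biggest([30, 17, 34, 30, 49]): compare 30 with biggest([17, 34, 30, 49])
biggest([17, 34, 30, 49]): compare 17 with biggest([34, 30, 49])
biggest([34, 30, 49]): compare 34 with biggest([30, 49])
biggest([30, 49]): compare 30 with biggest([49])
biggest([49]) = 49  (base case)
Compare 30 with 49 -> 49
Compare 34 with 49 -> 49
Compare 17 with 49 -> 49
Compare 30 with 49 -> 49
Compare 12 with 49 -> 49
Compare 27 with 49 -> 49
Compare 65 with 49 -> 65

65


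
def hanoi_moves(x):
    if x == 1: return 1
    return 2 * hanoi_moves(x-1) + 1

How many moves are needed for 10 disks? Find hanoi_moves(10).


hanoi_moves(10) = 2 * hanoi_moves(9) + 1
hanoi_moves(9) = 2 * hanoi_moves(8) + 1
hanoi_moves(8) = 2 * hanoi_moves(7) + 1
hanoi_moves(7) = 2 * hanoi_moves(6) + 1
hanoi_moves(6) = 2 * hanoi_moves(5) + 1
hanoi_moves(5) = 2 * hanoi_moves(4) + 1
hanoi_moves(4) = 2 * hanoi_moves(3) + 1
hanoi_moves(3) = 2 * hanoi_moves(2) + 1
hanoi_moves(2) = 2 * hanoi_moves(1) + 1
hanoi_moves(1) = 1  (base case)
hanoi_moves(2) = 2 * 1 + 1 = 3
hanoi_moves(3) = 2 * 3 + 1 = 7
hanoi_moves(4) = 2 * 7 + 1 = 15
hanoi_moves(5) = 2 * 15 + 1 = 31
hanoi_moves(6) = 2 * 31 + 1 = 63
hanoi_moves(7) = 2 * 63 + 1 = 127
hanoi_moves(8) = 2 * 127 + 1 = 255
hanoi_moves(9) = 2 * 255 + 1 = 511
hanoi_moves(10) = 2 * 511 + 1 = 1023

1023


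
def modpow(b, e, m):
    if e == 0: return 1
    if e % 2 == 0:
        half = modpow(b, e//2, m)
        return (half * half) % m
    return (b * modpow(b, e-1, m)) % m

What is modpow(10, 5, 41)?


modpow(10, 5, 41): e is odd, compute modpow(10, 4, 41)
  modpow(10, 4, 41): e is even, compute modpow(10, 2, 41)
    modpow(10, 2, 41): e is even, compute modpow(10, 1, 41)
      modpow(10, 1, 41): e is odd, compute modpow(10, 0, 41)
        modpow(10, 0, 41) = 1
      (10 * 1) % 41 = 10
    half=10, (10*10) % 41 = 18
  half=18, (18*18) % 41 = 37
(10 * 37) % 41 = 1

1


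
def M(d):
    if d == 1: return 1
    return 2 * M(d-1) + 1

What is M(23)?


M(23) = 2 * M(22) + 1
M(22) = 2 * M(21) + 1
M(21) = 2 * M(20) + 1
M(20) = 2 * M(19) + 1
M(19) = 2 * M(18) + 1
M(18) = 2 * M(17) + 1
M(17) = 2 * M(16) + 1
M(16) = 2 * M(15) + 1
M(15) = 2 * M(14) + 1
M(14) = 2 * M(13) + 1
M(13) = 2 * M(12) + 1
M(12) = 2 * M(11) + 1
M(11) = 2 * M(10) + 1
M(10) = 2 * M(9) + 1
M(9) = 2 * M(8) + 1
M(8) = 2 * M(7) + 1
M(7) = 2 * M(6) + 1
M(6) = 2 * M(5) + 1
M(5) = 2 * M(4) + 1
M(4) = 2 * M(3) + 1
M(3) = 2 * M(2) + 1
M(2) = 2 * M(1) + 1
M(1) = 1  (base case)
M(2) = 2 * 1 + 1 = 3
M(3) = 2 * 3 + 1 = 7
M(4) = 2 * 7 + 1 = 15
M(5) = 2 * 15 + 1 = 31
M(6) = 2 * 31 + 1 = 63
M(7) = 2 * 63 + 1 = 127
M(8) = 2 * 127 + 1 = 255
M(9) = 2 * 255 + 1 = 511
M(10) = 2 * 511 + 1 = 1023
M(11) = 2 * 1023 + 1 = 2047
M(12) = 2 * 2047 + 1 = 4095
M(13) = 2 * 4095 + 1 = 8191
M(14) = 2 * 8191 + 1 = 16383
M(15) = 2 * 16383 + 1 = 32767
M(16) = 2 * 32767 + 1 = 65535
M(17) = 2 * 65535 + 1 = 131071
M(18) = 2 * 131071 + 1 = 262143
M(19) = 2 * 262143 + 1 = 524287
M(20) = 2 * 524287 + 1 = 1048575
M(21) = 2 * 1048575 + 1 = 2097151
M(22) = 2 * 2097151 + 1 = 4194303
M(23) = 2 * 4194303 + 1 = 8388607

8388607


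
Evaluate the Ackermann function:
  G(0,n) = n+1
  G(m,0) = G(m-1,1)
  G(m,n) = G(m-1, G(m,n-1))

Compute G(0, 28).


G(0, 28) = 29
Result: G(0, 28) = 29

29


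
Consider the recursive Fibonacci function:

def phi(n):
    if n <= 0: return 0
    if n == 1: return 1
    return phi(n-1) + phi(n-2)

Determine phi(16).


Computing phi(16) bottom-up:
phi(0) = 0
phi(1) = 1
phi(2) = phi(1) + phi(0) = 1 + 0 = 1
phi(3) = phi(2) + phi(1) = 1 + 1 = 2
phi(4) = phi(3) + phi(2) = 2 + 1 = 3
phi(5) = phi(4) + phi(3) = 3 + 2 = 5
phi(6) = phi(5) + phi(4) = 5 + 3 = 8
phi(7) = phi(6) + phi(5) = 8 + 5 = 13
phi(8) = phi(7) + phi(6) = 13 + 8 = 21
phi(9) = phi(8) + phi(7) = 21 + 13 = 34
phi(10) = phi(9) + phi(8) = 34 + 21 = 55
phi(11) = phi(10) + phi(9) = 55 + 34 = 89
phi(12) = phi(11) + phi(10) = 89 + 55 = 144
phi(13) = phi(12) + phi(11) = 144 + 89 = 233
phi(14) = phi(13) + phi(12) = 233 + 144 = 377
phi(15) = phi(14) + phi(13) = 377 + 233 = 610
phi(16) = phi(15) + phi(14) = 610 + 377 = 987

987


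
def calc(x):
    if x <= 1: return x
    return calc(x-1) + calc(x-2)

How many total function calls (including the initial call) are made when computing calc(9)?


Let C(n) = total calls for calc(n)
C(0) = 1, C(1) = 1
C(2) = 1 + C(1) + C(0) = 1 + 1 + 1 = 3
C(3) = 1 + C(2) + C(1) = 1 + 3 + 1 = 5
C(4) = 1 + C(3) + C(2) = 1 + 5 + 3 = 9
C(5) = 1 + C(4) + C(3) = 1 + 9 + 5 = 15
C(6) = 1 + C(5) + C(4) = 1 + 15 + 9 = 25
C(7) = 1 + C(6) + C(5) = 1 + 25 + 15 = 41
C(8) = 1 + C(7) + C(6) = 1 + 41 + 25 = 67
C(9) = 1 + C(8) + C(7) = 1 + 67 + 41 = 109

109


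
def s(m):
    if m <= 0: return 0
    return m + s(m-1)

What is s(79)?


s(79)
= 79 + 78 + 77 + 76 + 75 + 74 + 73 + 72 + 71 + 70 + 69 + 68 + 67 + 66 + 65 + 64 + 63 + 62 + 61 + 60 + 59 + 58 + 57 + 56 + 55 + 54 + 53 + 52 + 51 + 50 + 49 + 48 + 47 + 46 + 45 + 44 + 43 + 42 + 41 + 40 + 39 + 38 + 37 + 36 + 35 + 34 + 33 + 32 + 31 + 30 + 29 + 28 + 27 + 26 + 25 + 24 + 23 + 22 + 21 + 20 + 19 + 18 + 17 + 16 + 15 + 14 + 13 + 12 + 11 + 10 + 9 + 8 + 7 + 6 + 5 + 4 + 3 + 2 + 1 + s(0)
= 79 + 78 + 77 + 76 + 75 + 74 + 73 + 72 + 71 + 70 + 69 + 68 + 67 + 66 + 65 + 64 + 63 + 62 + 61 + 60 + 59 + 58 + 57 + 56 + 55 + 54 + 53 + 52 + 51 + 50 + 49 + 48 + 47 + 46 + 45 + 44 + 43 + 42 + 41 + 40 + 39 + 38 + 37 + 36 + 35 + 34 + 33 + 32 + 31 + 30 + 29 + 28 + 27 + 26 + 25 + 24 + 23 + 22 + 21 + 20 + 19 + 18 + 17 + 16 + 15 + 14 + 13 + 12 + 11 + 10 + 9 + 8 + 7 + 6 + 5 + 4 + 3 + 2 + 1 + 0
= 3160

3160


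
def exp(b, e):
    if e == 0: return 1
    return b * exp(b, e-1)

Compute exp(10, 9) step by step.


exp(10, 9)
= 10 * exp(10, 8)
= 10 * 10 * exp(10, 7)
= 10 * 10 * 10 * exp(10, 6)
= 10 * 10 * 10 * 10 * exp(10, 5)
= 10 * 10 * 10 * 10 * 10 * exp(10, 4)
= 10 * 10 * 10 * 10 * 10 * 10 * exp(10, 3)
= 10 * 10 * 10 * 10 * 10 * 10 * 10 * exp(10, 2)
= 10 * 10 * 10 * 10 * 10 * 10 * 10 * 10 * exp(10, 1)
= 10 * 10 * 10 * 10 * 10 * 10 * 10 * 10 * 10 * exp(10, 0)
= 10 * 10 * 10 * 10 * 10 * 10 * 10 * 10 * 10 * 1
= 1000000000

1000000000


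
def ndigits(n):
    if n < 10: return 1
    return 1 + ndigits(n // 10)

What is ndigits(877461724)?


ndigits(877461724) = 1 + ndigits(87746172)
ndigits(87746172) = 1 + ndigits(8774617)
ndigits(8774617) = 1 + ndigits(877461)
ndigits(877461) = 1 + ndigits(87746)
ndigits(87746) = 1 + ndigits(8774)
ndigits(8774) = 1 + ndigits(877)
ndigits(877) = 1 + ndigits(87)
ndigits(87) = 1 + ndigits(8)
ndigits(8) = 1  (base case: 8 < 10)
Unwinding: 1 + 1 + 1 + 1 + 1 + 1 + 1 + 1 + 1 = 9

9


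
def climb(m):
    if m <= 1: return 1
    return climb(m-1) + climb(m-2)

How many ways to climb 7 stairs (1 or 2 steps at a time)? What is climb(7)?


Building up from base cases:
climb(0) = 1
climb(1) = 1
climb(2) = climb(1) + climb(0) = 1 + 1 = 2
climb(3) = climb(2) + climb(1) = 2 + 1 = 3
climb(4) = climb(3) + climb(2) = 3 + 2 = 5
climb(5) = climb(4) + climb(3) = 5 + 3 = 8
climb(6) = climb(5) + climb(4) = 8 + 5 = 13
climb(7) = climb(6) + climb(5) = 13 + 8 = 21

21


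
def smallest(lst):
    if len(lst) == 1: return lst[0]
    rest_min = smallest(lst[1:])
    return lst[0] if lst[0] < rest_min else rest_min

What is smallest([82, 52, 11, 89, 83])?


smallest([82, 52, 11, 89, 83]): compare 82 with smallest([52, 11, 89, 83])
smallest([52, 11, 89, 83]): compare 52 with smallest([11, 89, 83])
smallest([11, 89, 83]): compare 11 with smallest([89, 83])
smallest([89, 83]): compare 89 with smallest([83])
smallest([83]) = 83  (base case)
Compare 89 with 83 -> 83
Compare 11 with 83 -> 11
Compare 52 with 11 -> 11
Compare 82 with 11 -> 11

11


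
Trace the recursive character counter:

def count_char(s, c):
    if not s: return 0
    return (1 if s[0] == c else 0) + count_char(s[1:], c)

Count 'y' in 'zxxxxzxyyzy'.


s[0]='z' != 'y' -> 0
s[0]='x' != 'y' -> 0
s[0]='x' != 'y' -> 0
s[0]='x' != 'y' -> 0
s[0]='x' != 'y' -> 0
s[0]='z' != 'y' -> 0
s[0]='x' != 'y' -> 0
s[0]='y' == 'y' -> 1
s[0]='y' == 'y' -> 1
s[0]='z' != 'y' -> 0
s[0]='y' == 'y' -> 1
Sum: 0 + 0 + 0 + 0 + 0 + 0 + 0 + 1 + 1 + 0 + 1 = 3

3


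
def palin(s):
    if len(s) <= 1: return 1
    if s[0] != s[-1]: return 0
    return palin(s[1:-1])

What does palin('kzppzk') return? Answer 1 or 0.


palin('kzppzk'): s[0]='k' == s[-1]='k' -> check palin('zppz')
palin('zppz'): s[0]='z' == s[-1]='z' -> check palin('pp')
palin('pp'): s[0]='p' == s[-1]='p' -> check palin('')
palin(''): len <= 1 -> return 1  (base case)
Result: 1 (palindrome)

1
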